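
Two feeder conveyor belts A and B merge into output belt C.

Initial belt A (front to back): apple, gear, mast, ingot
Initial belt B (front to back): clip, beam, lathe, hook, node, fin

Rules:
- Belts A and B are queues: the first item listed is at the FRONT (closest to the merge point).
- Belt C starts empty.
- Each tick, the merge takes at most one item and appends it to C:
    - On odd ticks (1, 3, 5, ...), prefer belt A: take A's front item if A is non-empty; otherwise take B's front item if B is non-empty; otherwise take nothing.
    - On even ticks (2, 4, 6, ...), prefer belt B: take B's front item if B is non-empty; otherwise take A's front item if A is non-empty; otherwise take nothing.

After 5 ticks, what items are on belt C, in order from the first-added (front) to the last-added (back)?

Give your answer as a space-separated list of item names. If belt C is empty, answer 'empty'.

Answer: apple clip gear beam mast

Derivation:
Tick 1: prefer A, take apple from A; A=[gear,mast,ingot] B=[clip,beam,lathe,hook,node,fin] C=[apple]
Tick 2: prefer B, take clip from B; A=[gear,mast,ingot] B=[beam,lathe,hook,node,fin] C=[apple,clip]
Tick 3: prefer A, take gear from A; A=[mast,ingot] B=[beam,lathe,hook,node,fin] C=[apple,clip,gear]
Tick 4: prefer B, take beam from B; A=[mast,ingot] B=[lathe,hook,node,fin] C=[apple,clip,gear,beam]
Tick 5: prefer A, take mast from A; A=[ingot] B=[lathe,hook,node,fin] C=[apple,clip,gear,beam,mast]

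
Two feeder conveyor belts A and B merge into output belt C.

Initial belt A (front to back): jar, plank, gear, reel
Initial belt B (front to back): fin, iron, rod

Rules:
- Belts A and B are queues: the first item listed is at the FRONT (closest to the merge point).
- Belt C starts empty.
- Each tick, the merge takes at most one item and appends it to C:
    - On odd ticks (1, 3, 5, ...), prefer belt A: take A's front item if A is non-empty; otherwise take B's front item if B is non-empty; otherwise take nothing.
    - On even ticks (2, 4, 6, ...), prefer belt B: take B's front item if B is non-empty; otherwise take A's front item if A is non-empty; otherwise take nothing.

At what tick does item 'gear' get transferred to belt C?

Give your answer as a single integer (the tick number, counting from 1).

Tick 1: prefer A, take jar from A; A=[plank,gear,reel] B=[fin,iron,rod] C=[jar]
Tick 2: prefer B, take fin from B; A=[plank,gear,reel] B=[iron,rod] C=[jar,fin]
Tick 3: prefer A, take plank from A; A=[gear,reel] B=[iron,rod] C=[jar,fin,plank]
Tick 4: prefer B, take iron from B; A=[gear,reel] B=[rod] C=[jar,fin,plank,iron]
Tick 5: prefer A, take gear from A; A=[reel] B=[rod] C=[jar,fin,plank,iron,gear]

Answer: 5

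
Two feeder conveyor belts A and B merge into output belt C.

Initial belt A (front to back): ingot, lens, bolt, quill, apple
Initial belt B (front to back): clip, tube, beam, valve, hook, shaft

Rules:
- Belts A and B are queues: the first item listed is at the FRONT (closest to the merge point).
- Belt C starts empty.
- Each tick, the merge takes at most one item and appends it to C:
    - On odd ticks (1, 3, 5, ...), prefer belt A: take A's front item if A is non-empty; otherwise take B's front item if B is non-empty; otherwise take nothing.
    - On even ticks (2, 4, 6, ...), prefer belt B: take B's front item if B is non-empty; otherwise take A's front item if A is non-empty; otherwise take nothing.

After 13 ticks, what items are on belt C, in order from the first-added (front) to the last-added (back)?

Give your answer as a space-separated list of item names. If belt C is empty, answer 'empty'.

Answer: ingot clip lens tube bolt beam quill valve apple hook shaft

Derivation:
Tick 1: prefer A, take ingot from A; A=[lens,bolt,quill,apple] B=[clip,tube,beam,valve,hook,shaft] C=[ingot]
Tick 2: prefer B, take clip from B; A=[lens,bolt,quill,apple] B=[tube,beam,valve,hook,shaft] C=[ingot,clip]
Tick 3: prefer A, take lens from A; A=[bolt,quill,apple] B=[tube,beam,valve,hook,shaft] C=[ingot,clip,lens]
Tick 4: prefer B, take tube from B; A=[bolt,quill,apple] B=[beam,valve,hook,shaft] C=[ingot,clip,lens,tube]
Tick 5: prefer A, take bolt from A; A=[quill,apple] B=[beam,valve,hook,shaft] C=[ingot,clip,lens,tube,bolt]
Tick 6: prefer B, take beam from B; A=[quill,apple] B=[valve,hook,shaft] C=[ingot,clip,lens,tube,bolt,beam]
Tick 7: prefer A, take quill from A; A=[apple] B=[valve,hook,shaft] C=[ingot,clip,lens,tube,bolt,beam,quill]
Tick 8: prefer B, take valve from B; A=[apple] B=[hook,shaft] C=[ingot,clip,lens,tube,bolt,beam,quill,valve]
Tick 9: prefer A, take apple from A; A=[-] B=[hook,shaft] C=[ingot,clip,lens,tube,bolt,beam,quill,valve,apple]
Tick 10: prefer B, take hook from B; A=[-] B=[shaft] C=[ingot,clip,lens,tube,bolt,beam,quill,valve,apple,hook]
Tick 11: prefer A, take shaft from B; A=[-] B=[-] C=[ingot,clip,lens,tube,bolt,beam,quill,valve,apple,hook,shaft]
Tick 12: prefer B, both empty, nothing taken; A=[-] B=[-] C=[ingot,clip,lens,tube,bolt,beam,quill,valve,apple,hook,shaft]
Tick 13: prefer A, both empty, nothing taken; A=[-] B=[-] C=[ingot,clip,lens,tube,bolt,beam,quill,valve,apple,hook,shaft]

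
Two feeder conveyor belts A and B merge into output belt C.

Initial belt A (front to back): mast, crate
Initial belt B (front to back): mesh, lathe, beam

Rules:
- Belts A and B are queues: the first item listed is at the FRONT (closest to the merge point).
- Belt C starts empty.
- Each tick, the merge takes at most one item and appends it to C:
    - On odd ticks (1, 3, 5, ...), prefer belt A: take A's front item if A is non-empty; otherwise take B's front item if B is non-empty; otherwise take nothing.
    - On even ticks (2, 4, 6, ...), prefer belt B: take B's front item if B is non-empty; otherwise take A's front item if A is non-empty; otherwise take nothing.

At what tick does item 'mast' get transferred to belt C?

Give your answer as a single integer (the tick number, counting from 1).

Answer: 1

Derivation:
Tick 1: prefer A, take mast from A; A=[crate] B=[mesh,lathe,beam] C=[mast]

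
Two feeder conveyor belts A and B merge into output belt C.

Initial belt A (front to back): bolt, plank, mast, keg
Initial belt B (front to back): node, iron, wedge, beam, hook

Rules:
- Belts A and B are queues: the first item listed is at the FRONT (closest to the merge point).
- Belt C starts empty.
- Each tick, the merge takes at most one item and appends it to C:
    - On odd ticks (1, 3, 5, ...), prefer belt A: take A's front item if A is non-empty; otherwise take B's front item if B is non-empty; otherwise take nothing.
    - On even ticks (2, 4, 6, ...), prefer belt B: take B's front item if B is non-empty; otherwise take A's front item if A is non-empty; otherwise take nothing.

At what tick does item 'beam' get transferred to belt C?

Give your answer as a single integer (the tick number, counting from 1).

Answer: 8

Derivation:
Tick 1: prefer A, take bolt from A; A=[plank,mast,keg] B=[node,iron,wedge,beam,hook] C=[bolt]
Tick 2: prefer B, take node from B; A=[plank,mast,keg] B=[iron,wedge,beam,hook] C=[bolt,node]
Tick 3: prefer A, take plank from A; A=[mast,keg] B=[iron,wedge,beam,hook] C=[bolt,node,plank]
Tick 4: prefer B, take iron from B; A=[mast,keg] B=[wedge,beam,hook] C=[bolt,node,plank,iron]
Tick 5: prefer A, take mast from A; A=[keg] B=[wedge,beam,hook] C=[bolt,node,plank,iron,mast]
Tick 6: prefer B, take wedge from B; A=[keg] B=[beam,hook] C=[bolt,node,plank,iron,mast,wedge]
Tick 7: prefer A, take keg from A; A=[-] B=[beam,hook] C=[bolt,node,plank,iron,mast,wedge,keg]
Tick 8: prefer B, take beam from B; A=[-] B=[hook] C=[bolt,node,plank,iron,mast,wedge,keg,beam]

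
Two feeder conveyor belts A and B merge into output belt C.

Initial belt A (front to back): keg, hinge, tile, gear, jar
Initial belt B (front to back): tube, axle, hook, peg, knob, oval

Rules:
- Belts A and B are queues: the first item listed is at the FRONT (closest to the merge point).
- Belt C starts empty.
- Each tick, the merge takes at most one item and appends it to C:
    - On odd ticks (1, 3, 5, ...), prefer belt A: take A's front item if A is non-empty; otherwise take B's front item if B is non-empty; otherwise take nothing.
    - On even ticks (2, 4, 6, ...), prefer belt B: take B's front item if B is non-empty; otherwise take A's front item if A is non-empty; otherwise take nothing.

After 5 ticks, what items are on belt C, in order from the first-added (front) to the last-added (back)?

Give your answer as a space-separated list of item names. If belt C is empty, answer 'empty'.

Tick 1: prefer A, take keg from A; A=[hinge,tile,gear,jar] B=[tube,axle,hook,peg,knob,oval] C=[keg]
Tick 2: prefer B, take tube from B; A=[hinge,tile,gear,jar] B=[axle,hook,peg,knob,oval] C=[keg,tube]
Tick 3: prefer A, take hinge from A; A=[tile,gear,jar] B=[axle,hook,peg,knob,oval] C=[keg,tube,hinge]
Tick 4: prefer B, take axle from B; A=[tile,gear,jar] B=[hook,peg,knob,oval] C=[keg,tube,hinge,axle]
Tick 5: prefer A, take tile from A; A=[gear,jar] B=[hook,peg,knob,oval] C=[keg,tube,hinge,axle,tile]

Answer: keg tube hinge axle tile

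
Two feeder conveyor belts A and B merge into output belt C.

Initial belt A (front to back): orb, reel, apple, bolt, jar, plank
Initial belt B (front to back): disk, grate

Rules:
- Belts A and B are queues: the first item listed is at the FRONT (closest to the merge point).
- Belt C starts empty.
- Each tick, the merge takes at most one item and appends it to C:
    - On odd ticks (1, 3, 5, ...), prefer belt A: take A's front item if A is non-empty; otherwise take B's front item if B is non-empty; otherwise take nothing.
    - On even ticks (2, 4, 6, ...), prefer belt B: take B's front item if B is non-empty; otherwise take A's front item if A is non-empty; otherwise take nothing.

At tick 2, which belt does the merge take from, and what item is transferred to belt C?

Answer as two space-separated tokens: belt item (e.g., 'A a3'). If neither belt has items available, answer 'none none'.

Answer: B disk

Derivation:
Tick 1: prefer A, take orb from A; A=[reel,apple,bolt,jar,plank] B=[disk,grate] C=[orb]
Tick 2: prefer B, take disk from B; A=[reel,apple,bolt,jar,plank] B=[grate] C=[orb,disk]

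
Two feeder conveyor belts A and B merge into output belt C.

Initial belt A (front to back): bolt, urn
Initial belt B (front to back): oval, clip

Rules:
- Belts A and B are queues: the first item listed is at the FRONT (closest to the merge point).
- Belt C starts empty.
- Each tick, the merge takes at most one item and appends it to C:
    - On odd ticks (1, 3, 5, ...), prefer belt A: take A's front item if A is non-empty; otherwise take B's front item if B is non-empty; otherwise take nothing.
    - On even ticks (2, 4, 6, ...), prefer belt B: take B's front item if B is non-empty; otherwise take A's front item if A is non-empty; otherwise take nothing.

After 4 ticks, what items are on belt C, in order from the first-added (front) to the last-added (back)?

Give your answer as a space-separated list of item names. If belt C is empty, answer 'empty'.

Answer: bolt oval urn clip

Derivation:
Tick 1: prefer A, take bolt from A; A=[urn] B=[oval,clip] C=[bolt]
Tick 2: prefer B, take oval from B; A=[urn] B=[clip] C=[bolt,oval]
Tick 3: prefer A, take urn from A; A=[-] B=[clip] C=[bolt,oval,urn]
Tick 4: prefer B, take clip from B; A=[-] B=[-] C=[bolt,oval,urn,clip]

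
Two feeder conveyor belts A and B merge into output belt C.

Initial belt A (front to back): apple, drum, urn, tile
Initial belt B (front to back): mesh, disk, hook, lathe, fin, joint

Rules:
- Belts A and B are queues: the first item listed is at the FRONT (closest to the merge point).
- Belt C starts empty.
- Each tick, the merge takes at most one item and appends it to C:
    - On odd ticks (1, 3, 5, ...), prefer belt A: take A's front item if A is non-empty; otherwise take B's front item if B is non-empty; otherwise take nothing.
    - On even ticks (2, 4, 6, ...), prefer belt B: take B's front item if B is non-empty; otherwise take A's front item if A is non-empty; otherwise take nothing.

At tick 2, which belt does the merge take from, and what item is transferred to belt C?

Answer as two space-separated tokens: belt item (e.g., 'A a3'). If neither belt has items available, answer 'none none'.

Tick 1: prefer A, take apple from A; A=[drum,urn,tile] B=[mesh,disk,hook,lathe,fin,joint] C=[apple]
Tick 2: prefer B, take mesh from B; A=[drum,urn,tile] B=[disk,hook,lathe,fin,joint] C=[apple,mesh]

Answer: B mesh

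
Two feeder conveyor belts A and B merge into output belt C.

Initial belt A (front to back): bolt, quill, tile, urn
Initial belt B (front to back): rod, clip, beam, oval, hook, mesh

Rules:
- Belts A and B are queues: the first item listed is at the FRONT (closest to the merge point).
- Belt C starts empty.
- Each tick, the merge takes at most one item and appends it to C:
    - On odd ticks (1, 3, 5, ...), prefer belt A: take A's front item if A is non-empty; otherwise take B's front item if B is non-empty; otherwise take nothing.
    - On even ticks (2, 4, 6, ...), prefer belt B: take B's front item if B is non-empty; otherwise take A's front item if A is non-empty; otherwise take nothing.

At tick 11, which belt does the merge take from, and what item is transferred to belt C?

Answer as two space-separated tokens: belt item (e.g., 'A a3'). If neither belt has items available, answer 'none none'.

Answer: none none

Derivation:
Tick 1: prefer A, take bolt from A; A=[quill,tile,urn] B=[rod,clip,beam,oval,hook,mesh] C=[bolt]
Tick 2: prefer B, take rod from B; A=[quill,tile,urn] B=[clip,beam,oval,hook,mesh] C=[bolt,rod]
Tick 3: prefer A, take quill from A; A=[tile,urn] B=[clip,beam,oval,hook,mesh] C=[bolt,rod,quill]
Tick 4: prefer B, take clip from B; A=[tile,urn] B=[beam,oval,hook,mesh] C=[bolt,rod,quill,clip]
Tick 5: prefer A, take tile from A; A=[urn] B=[beam,oval,hook,mesh] C=[bolt,rod,quill,clip,tile]
Tick 6: prefer B, take beam from B; A=[urn] B=[oval,hook,mesh] C=[bolt,rod,quill,clip,tile,beam]
Tick 7: prefer A, take urn from A; A=[-] B=[oval,hook,mesh] C=[bolt,rod,quill,clip,tile,beam,urn]
Tick 8: prefer B, take oval from B; A=[-] B=[hook,mesh] C=[bolt,rod,quill,clip,tile,beam,urn,oval]
Tick 9: prefer A, take hook from B; A=[-] B=[mesh] C=[bolt,rod,quill,clip,tile,beam,urn,oval,hook]
Tick 10: prefer B, take mesh from B; A=[-] B=[-] C=[bolt,rod,quill,clip,tile,beam,urn,oval,hook,mesh]
Tick 11: prefer A, both empty, nothing taken; A=[-] B=[-] C=[bolt,rod,quill,clip,tile,beam,urn,oval,hook,mesh]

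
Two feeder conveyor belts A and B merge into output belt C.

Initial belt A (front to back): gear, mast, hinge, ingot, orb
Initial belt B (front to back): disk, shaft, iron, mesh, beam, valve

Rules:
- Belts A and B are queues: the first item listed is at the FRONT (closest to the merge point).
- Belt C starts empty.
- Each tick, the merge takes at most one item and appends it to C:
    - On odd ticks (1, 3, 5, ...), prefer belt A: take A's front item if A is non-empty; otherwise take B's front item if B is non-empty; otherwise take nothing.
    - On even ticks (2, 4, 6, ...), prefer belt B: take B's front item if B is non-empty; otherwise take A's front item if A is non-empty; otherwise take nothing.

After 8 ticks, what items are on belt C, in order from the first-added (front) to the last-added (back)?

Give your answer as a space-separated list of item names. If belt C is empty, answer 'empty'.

Answer: gear disk mast shaft hinge iron ingot mesh

Derivation:
Tick 1: prefer A, take gear from A; A=[mast,hinge,ingot,orb] B=[disk,shaft,iron,mesh,beam,valve] C=[gear]
Tick 2: prefer B, take disk from B; A=[mast,hinge,ingot,orb] B=[shaft,iron,mesh,beam,valve] C=[gear,disk]
Tick 3: prefer A, take mast from A; A=[hinge,ingot,orb] B=[shaft,iron,mesh,beam,valve] C=[gear,disk,mast]
Tick 4: prefer B, take shaft from B; A=[hinge,ingot,orb] B=[iron,mesh,beam,valve] C=[gear,disk,mast,shaft]
Tick 5: prefer A, take hinge from A; A=[ingot,orb] B=[iron,mesh,beam,valve] C=[gear,disk,mast,shaft,hinge]
Tick 6: prefer B, take iron from B; A=[ingot,orb] B=[mesh,beam,valve] C=[gear,disk,mast,shaft,hinge,iron]
Tick 7: prefer A, take ingot from A; A=[orb] B=[mesh,beam,valve] C=[gear,disk,mast,shaft,hinge,iron,ingot]
Tick 8: prefer B, take mesh from B; A=[orb] B=[beam,valve] C=[gear,disk,mast,shaft,hinge,iron,ingot,mesh]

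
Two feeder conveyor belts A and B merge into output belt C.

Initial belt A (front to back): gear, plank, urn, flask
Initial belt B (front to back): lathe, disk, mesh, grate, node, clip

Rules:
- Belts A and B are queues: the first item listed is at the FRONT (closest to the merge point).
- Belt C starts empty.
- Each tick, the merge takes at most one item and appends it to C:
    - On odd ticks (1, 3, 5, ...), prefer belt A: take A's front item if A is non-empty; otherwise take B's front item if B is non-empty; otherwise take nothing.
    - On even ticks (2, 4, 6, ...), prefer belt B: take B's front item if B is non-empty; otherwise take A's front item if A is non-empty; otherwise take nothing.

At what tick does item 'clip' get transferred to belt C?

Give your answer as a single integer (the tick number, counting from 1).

Answer: 10

Derivation:
Tick 1: prefer A, take gear from A; A=[plank,urn,flask] B=[lathe,disk,mesh,grate,node,clip] C=[gear]
Tick 2: prefer B, take lathe from B; A=[plank,urn,flask] B=[disk,mesh,grate,node,clip] C=[gear,lathe]
Tick 3: prefer A, take plank from A; A=[urn,flask] B=[disk,mesh,grate,node,clip] C=[gear,lathe,plank]
Tick 4: prefer B, take disk from B; A=[urn,flask] B=[mesh,grate,node,clip] C=[gear,lathe,plank,disk]
Tick 5: prefer A, take urn from A; A=[flask] B=[mesh,grate,node,clip] C=[gear,lathe,plank,disk,urn]
Tick 6: prefer B, take mesh from B; A=[flask] B=[grate,node,clip] C=[gear,lathe,plank,disk,urn,mesh]
Tick 7: prefer A, take flask from A; A=[-] B=[grate,node,clip] C=[gear,lathe,plank,disk,urn,mesh,flask]
Tick 8: prefer B, take grate from B; A=[-] B=[node,clip] C=[gear,lathe,plank,disk,urn,mesh,flask,grate]
Tick 9: prefer A, take node from B; A=[-] B=[clip] C=[gear,lathe,plank,disk,urn,mesh,flask,grate,node]
Tick 10: prefer B, take clip from B; A=[-] B=[-] C=[gear,lathe,plank,disk,urn,mesh,flask,grate,node,clip]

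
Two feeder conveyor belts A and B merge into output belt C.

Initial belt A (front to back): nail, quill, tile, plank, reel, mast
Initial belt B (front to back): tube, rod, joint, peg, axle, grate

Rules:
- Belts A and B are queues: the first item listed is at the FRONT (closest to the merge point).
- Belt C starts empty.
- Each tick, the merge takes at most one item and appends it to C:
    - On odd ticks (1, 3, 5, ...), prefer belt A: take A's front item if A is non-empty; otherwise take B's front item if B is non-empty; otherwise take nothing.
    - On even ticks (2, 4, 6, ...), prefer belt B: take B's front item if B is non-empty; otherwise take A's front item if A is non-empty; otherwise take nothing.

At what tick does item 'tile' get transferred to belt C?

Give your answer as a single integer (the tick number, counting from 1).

Answer: 5

Derivation:
Tick 1: prefer A, take nail from A; A=[quill,tile,plank,reel,mast] B=[tube,rod,joint,peg,axle,grate] C=[nail]
Tick 2: prefer B, take tube from B; A=[quill,tile,plank,reel,mast] B=[rod,joint,peg,axle,grate] C=[nail,tube]
Tick 3: prefer A, take quill from A; A=[tile,plank,reel,mast] B=[rod,joint,peg,axle,grate] C=[nail,tube,quill]
Tick 4: prefer B, take rod from B; A=[tile,plank,reel,mast] B=[joint,peg,axle,grate] C=[nail,tube,quill,rod]
Tick 5: prefer A, take tile from A; A=[plank,reel,mast] B=[joint,peg,axle,grate] C=[nail,tube,quill,rod,tile]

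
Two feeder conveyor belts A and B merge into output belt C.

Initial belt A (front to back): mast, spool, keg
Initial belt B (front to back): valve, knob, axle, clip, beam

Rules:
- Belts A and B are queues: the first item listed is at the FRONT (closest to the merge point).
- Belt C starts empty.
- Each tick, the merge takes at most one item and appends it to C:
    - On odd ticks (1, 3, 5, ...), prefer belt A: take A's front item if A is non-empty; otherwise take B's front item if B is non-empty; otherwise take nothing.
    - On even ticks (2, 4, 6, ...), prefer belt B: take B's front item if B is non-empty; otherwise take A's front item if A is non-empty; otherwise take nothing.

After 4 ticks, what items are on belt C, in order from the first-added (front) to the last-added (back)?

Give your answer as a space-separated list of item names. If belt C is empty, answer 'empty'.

Tick 1: prefer A, take mast from A; A=[spool,keg] B=[valve,knob,axle,clip,beam] C=[mast]
Tick 2: prefer B, take valve from B; A=[spool,keg] B=[knob,axle,clip,beam] C=[mast,valve]
Tick 3: prefer A, take spool from A; A=[keg] B=[knob,axle,clip,beam] C=[mast,valve,spool]
Tick 4: prefer B, take knob from B; A=[keg] B=[axle,clip,beam] C=[mast,valve,spool,knob]

Answer: mast valve spool knob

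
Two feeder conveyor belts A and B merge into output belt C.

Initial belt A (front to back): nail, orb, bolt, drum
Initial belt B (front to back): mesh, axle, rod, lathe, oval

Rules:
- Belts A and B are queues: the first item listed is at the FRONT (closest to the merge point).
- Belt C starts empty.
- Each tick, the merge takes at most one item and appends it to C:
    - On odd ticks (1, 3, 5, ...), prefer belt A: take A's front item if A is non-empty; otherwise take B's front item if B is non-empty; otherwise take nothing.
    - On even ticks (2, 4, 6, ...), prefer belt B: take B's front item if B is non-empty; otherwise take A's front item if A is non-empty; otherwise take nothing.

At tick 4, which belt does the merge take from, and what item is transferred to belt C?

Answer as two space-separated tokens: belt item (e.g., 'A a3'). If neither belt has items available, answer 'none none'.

Answer: B axle

Derivation:
Tick 1: prefer A, take nail from A; A=[orb,bolt,drum] B=[mesh,axle,rod,lathe,oval] C=[nail]
Tick 2: prefer B, take mesh from B; A=[orb,bolt,drum] B=[axle,rod,lathe,oval] C=[nail,mesh]
Tick 3: prefer A, take orb from A; A=[bolt,drum] B=[axle,rod,lathe,oval] C=[nail,mesh,orb]
Tick 4: prefer B, take axle from B; A=[bolt,drum] B=[rod,lathe,oval] C=[nail,mesh,orb,axle]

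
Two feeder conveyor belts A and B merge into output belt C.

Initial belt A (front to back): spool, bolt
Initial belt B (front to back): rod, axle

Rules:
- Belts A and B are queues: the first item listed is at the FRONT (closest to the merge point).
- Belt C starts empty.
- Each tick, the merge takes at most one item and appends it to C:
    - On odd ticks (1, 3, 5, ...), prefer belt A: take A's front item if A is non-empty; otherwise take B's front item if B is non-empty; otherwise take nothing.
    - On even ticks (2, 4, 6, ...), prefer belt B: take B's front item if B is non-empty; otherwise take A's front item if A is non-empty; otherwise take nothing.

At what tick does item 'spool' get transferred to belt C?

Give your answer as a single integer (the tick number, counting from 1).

Answer: 1

Derivation:
Tick 1: prefer A, take spool from A; A=[bolt] B=[rod,axle] C=[spool]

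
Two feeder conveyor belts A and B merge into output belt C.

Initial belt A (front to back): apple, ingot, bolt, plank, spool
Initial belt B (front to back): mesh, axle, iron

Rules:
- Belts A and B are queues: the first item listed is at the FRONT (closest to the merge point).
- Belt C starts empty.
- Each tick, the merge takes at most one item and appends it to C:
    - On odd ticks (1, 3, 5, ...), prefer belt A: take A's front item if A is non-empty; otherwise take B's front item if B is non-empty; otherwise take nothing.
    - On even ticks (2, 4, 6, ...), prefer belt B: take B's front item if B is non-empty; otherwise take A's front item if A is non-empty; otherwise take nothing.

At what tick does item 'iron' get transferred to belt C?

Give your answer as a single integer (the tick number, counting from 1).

Tick 1: prefer A, take apple from A; A=[ingot,bolt,plank,spool] B=[mesh,axle,iron] C=[apple]
Tick 2: prefer B, take mesh from B; A=[ingot,bolt,plank,spool] B=[axle,iron] C=[apple,mesh]
Tick 3: prefer A, take ingot from A; A=[bolt,plank,spool] B=[axle,iron] C=[apple,mesh,ingot]
Tick 4: prefer B, take axle from B; A=[bolt,plank,spool] B=[iron] C=[apple,mesh,ingot,axle]
Tick 5: prefer A, take bolt from A; A=[plank,spool] B=[iron] C=[apple,mesh,ingot,axle,bolt]
Tick 6: prefer B, take iron from B; A=[plank,spool] B=[-] C=[apple,mesh,ingot,axle,bolt,iron]

Answer: 6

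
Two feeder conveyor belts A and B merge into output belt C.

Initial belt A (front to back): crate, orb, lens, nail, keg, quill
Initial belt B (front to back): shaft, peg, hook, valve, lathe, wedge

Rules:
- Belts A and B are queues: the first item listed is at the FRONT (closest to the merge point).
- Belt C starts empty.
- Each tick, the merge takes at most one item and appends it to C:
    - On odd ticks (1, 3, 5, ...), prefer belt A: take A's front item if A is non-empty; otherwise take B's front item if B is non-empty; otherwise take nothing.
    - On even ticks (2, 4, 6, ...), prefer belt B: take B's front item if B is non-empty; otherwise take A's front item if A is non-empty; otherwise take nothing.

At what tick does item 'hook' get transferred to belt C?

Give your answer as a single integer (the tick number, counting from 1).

Answer: 6

Derivation:
Tick 1: prefer A, take crate from A; A=[orb,lens,nail,keg,quill] B=[shaft,peg,hook,valve,lathe,wedge] C=[crate]
Tick 2: prefer B, take shaft from B; A=[orb,lens,nail,keg,quill] B=[peg,hook,valve,lathe,wedge] C=[crate,shaft]
Tick 3: prefer A, take orb from A; A=[lens,nail,keg,quill] B=[peg,hook,valve,lathe,wedge] C=[crate,shaft,orb]
Tick 4: prefer B, take peg from B; A=[lens,nail,keg,quill] B=[hook,valve,lathe,wedge] C=[crate,shaft,orb,peg]
Tick 5: prefer A, take lens from A; A=[nail,keg,quill] B=[hook,valve,lathe,wedge] C=[crate,shaft,orb,peg,lens]
Tick 6: prefer B, take hook from B; A=[nail,keg,quill] B=[valve,lathe,wedge] C=[crate,shaft,orb,peg,lens,hook]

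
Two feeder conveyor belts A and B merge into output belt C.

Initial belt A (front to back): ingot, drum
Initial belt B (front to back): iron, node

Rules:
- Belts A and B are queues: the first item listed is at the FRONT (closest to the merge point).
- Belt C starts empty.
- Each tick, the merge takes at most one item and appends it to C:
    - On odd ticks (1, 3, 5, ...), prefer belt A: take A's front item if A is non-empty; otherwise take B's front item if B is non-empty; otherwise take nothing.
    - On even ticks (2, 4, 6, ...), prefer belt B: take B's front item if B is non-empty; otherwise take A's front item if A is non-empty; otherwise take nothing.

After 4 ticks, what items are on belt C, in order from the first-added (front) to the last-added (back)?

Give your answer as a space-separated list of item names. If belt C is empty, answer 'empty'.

Tick 1: prefer A, take ingot from A; A=[drum] B=[iron,node] C=[ingot]
Tick 2: prefer B, take iron from B; A=[drum] B=[node] C=[ingot,iron]
Tick 3: prefer A, take drum from A; A=[-] B=[node] C=[ingot,iron,drum]
Tick 4: prefer B, take node from B; A=[-] B=[-] C=[ingot,iron,drum,node]

Answer: ingot iron drum node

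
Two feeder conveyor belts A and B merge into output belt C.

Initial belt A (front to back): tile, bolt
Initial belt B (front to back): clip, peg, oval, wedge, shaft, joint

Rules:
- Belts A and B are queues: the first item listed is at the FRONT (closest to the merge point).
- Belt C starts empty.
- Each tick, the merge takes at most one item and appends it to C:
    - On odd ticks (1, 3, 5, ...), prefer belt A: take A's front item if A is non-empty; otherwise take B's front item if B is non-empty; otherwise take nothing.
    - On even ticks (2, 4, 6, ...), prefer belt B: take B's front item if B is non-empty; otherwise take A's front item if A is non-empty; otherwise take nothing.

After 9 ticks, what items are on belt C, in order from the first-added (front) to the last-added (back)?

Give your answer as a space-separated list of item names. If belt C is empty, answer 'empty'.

Tick 1: prefer A, take tile from A; A=[bolt] B=[clip,peg,oval,wedge,shaft,joint] C=[tile]
Tick 2: prefer B, take clip from B; A=[bolt] B=[peg,oval,wedge,shaft,joint] C=[tile,clip]
Tick 3: prefer A, take bolt from A; A=[-] B=[peg,oval,wedge,shaft,joint] C=[tile,clip,bolt]
Tick 4: prefer B, take peg from B; A=[-] B=[oval,wedge,shaft,joint] C=[tile,clip,bolt,peg]
Tick 5: prefer A, take oval from B; A=[-] B=[wedge,shaft,joint] C=[tile,clip,bolt,peg,oval]
Tick 6: prefer B, take wedge from B; A=[-] B=[shaft,joint] C=[tile,clip,bolt,peg,oval,wedge]
Tick 7: prefer A, take shaft from B; A=[-] B=[joint] C=[tile,clip,bolt,peg,oval,wedge,shaft]
Tick 8: prefer B, take joint from B; A=[-] B=[-] C=[tile,clip,bolt,peg,oval,wedge,shaft,joint]
Tick 9: prefer A, both empty, nothing taken; A=[-] B=[-] C=[tile,clip,bolt,peg,oval,wedge,shaft,joint]

Answer: tile clip bolt peg oval wedge shaft joint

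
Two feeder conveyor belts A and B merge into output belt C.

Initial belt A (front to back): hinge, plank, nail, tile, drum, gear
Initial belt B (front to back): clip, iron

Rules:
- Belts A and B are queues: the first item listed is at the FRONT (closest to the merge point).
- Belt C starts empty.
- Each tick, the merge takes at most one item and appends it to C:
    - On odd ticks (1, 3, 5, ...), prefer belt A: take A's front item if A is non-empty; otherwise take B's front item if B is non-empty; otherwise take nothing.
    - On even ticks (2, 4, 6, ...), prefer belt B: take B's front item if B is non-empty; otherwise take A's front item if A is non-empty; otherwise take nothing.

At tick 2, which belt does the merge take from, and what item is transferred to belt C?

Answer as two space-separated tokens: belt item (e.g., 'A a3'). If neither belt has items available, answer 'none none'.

Answer: B clip

Derivation:
Tick 1: prefer A, take hinge from A; A=[plank,nail,tile,drum,gear] B=[clip,iron] C=[hinge]
Tick 2: prefer B, take clip from B; A=[plank,nail,tile,drum,gear] B=[iron] C=[hinge,clip]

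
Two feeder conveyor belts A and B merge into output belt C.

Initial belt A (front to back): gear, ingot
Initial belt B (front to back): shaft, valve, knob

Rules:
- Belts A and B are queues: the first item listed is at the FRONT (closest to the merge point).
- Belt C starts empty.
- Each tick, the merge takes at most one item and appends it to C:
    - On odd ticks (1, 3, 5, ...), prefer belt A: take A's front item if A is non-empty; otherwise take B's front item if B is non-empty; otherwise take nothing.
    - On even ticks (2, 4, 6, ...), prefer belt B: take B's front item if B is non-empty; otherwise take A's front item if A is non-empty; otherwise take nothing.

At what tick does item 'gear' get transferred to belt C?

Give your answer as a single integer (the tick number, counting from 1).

Tick 1: prefer A, take gear from A; A=[ingot] B=[shaft,valve,knob] C=[gear]

Answer: 1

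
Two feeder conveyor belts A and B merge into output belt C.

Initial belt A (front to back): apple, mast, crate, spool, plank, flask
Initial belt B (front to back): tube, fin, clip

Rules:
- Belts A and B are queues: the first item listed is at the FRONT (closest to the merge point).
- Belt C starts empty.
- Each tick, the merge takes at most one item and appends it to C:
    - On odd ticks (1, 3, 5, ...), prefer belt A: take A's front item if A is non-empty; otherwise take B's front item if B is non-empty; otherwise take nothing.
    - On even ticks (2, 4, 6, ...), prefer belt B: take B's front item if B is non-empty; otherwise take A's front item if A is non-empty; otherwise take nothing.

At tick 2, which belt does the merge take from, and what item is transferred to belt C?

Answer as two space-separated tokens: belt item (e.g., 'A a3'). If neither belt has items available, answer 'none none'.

Tick 1: prefer A, take apple from A; A=[mast,crate,spool,plank,flask] B=[tube,fin,clip] C=[apple]
Tick 2: prefer B, take tube from B; A=[mast,crate,spool,plank,flask] B=[fin,clip] C=[apple,tube]

Answer: B tube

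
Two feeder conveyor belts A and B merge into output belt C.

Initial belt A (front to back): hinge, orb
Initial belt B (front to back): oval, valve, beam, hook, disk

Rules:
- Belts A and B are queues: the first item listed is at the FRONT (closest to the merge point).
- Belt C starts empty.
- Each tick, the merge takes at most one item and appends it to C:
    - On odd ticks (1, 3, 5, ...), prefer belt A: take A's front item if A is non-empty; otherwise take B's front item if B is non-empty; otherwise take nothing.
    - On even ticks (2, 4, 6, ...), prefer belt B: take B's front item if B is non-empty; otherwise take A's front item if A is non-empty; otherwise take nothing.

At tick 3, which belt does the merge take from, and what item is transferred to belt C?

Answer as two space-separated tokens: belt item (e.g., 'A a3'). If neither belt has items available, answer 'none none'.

Answer: A orb

Derivation:
Tick 1: prefer A, take hinge from A; A=[orb] B=[oval,valve,beam,hook,disk] C=[hinge]
Tick 2: prefer B, take oval from B; A=[orb] B=[valve,beam,hook,disk] C=[hinge,oval]
Tick 3: prefer A, take orb from A; A=[-] B=[valve,beam,hook,disk] C=[hinge,oval,orb]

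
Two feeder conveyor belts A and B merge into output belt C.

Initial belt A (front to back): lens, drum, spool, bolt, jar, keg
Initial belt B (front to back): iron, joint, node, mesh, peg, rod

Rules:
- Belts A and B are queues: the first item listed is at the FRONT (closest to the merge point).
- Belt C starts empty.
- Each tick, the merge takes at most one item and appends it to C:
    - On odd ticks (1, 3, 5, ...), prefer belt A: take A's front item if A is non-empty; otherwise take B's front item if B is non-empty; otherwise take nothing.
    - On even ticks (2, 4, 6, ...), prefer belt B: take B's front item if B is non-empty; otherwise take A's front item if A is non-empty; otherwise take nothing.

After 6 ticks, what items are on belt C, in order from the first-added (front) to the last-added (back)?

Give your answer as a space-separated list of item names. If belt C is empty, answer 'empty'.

Tick 1: prefer A, take lens from A; A=[drum,spool,bolt,jar,keg] B=[iron,joint,node,mesh,peg,rod] C=[lens]
Tick 2: prefer B, take iron from B; A=[drum,spool,bolt,jar,keg] B=[joint,node,mesh,peg,rod] C=[lens,iron]
Tick 3: prefer A, take drum from A; A=[spool,bolt,jar,keg] B=[joint,node,mesh,peg,rod] C=[lens,iron,drum]
Tick 4: prefer B, take joint from B; A=[spool,bolt,jar,keg] B=[node,mesh,peg,rod] C=[lens,iron,drum,joint]
Tick 5: prefer A, take spool from A; A=[bolt,jar,keg] B=[node,mesh,peg,rod] C=[lens,iron,drum,joint,spool]
Tick 6: prefer B, take node from B; A=[bolt,jar,keg] B=[mesh,peg,rod] C=[lens,iron,drum,joint,spool,node]

Answer: lens iron drum joint spool node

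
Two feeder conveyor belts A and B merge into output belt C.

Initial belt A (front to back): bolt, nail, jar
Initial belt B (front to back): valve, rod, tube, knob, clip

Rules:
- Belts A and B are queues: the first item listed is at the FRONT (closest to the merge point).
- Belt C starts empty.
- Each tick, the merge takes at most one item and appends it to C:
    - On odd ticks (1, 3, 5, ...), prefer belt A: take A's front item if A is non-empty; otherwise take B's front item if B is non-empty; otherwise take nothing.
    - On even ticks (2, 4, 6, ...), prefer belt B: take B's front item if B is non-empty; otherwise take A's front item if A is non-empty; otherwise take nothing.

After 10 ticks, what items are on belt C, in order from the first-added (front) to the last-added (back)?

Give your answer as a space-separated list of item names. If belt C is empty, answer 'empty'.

Answer: bolt valve nail rod jar tube knob clip

Derivation:
Tick 1: prefer A, take bolt from A; A=[nail,jar] B=[valve,rod,tube,knob,clip] C=[bolt]
Tick 2: prefer B, take valve from B; A=[nail,jar] B=[rod,tube,knob,clip] C=[bolt,valve]
Tick 3: prefer A, take nail from A; A=[jar] B=[rod,tube,knob,clip] C=[bolt,valve,nail]
Tick 4: prefer B, take rod from B; A=[jar] B=[tube,knob,clip] C=[bolt,valve,nail,rod]
Tick 5: prefer A, take jar from A; A=[-] B=[tube,knob,clip] C=[bolt,valve,nail,rod,jar]
Tick 6: prefer B, take tube from B; A=[-] B=[knob,clip] C=[bolt,valve,nail,rod,jar,tube]
Tick 7: prefer A, take knob from B; A=[-] B=[clip] C=[bolt,valve,nail,rod,jar,tube,knob]
Tick 8: prefer B, take clip from B; A=[-] B=[-] C=[bolt,valve,nail,rod,jar,tube,knob,clip]
Tick 9: prefer A, both empty, nothing taken; A=[-] B=[-] C=[bolt,valve,nail,rod,jar,tube,knob,clip]
Tick 10: prefer B, both empty, nothing taken; A=[-] B=[-] C=[bolt,valve,nail,rod,jar,tube,knob,clip]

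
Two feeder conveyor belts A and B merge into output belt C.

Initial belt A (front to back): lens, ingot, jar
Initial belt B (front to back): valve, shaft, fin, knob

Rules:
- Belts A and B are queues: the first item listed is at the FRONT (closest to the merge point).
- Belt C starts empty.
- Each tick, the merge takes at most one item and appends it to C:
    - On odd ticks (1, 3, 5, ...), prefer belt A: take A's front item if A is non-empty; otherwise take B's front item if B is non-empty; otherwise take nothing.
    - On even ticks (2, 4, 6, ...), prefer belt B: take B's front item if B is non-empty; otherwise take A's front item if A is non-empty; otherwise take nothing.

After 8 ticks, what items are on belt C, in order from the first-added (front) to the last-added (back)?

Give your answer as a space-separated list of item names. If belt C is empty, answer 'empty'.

Tick 1: prefer A, take lens from A; A=[ingot,jar] B=[valve,shaft,fin,knob] C=[lens]
Tick 2: prefer B, take valve from B; A=[ingot,jar] B=[shaft,fin,knob] C=[lens,valve]
Tick 3: prefer A, take ingot from A; A=[jar] B=[shaft,fin,knob] C=[lens,valve,ingot]
Tick 4: prefer B, take shaft from B; A=[jar] B=[fin,knob] C=[lens,valve,ingot,shaft]
Tick 5: prefer A, take jar from A; A=[-] B=[fin,knob] C=[lens,valve,ingot,shaft,jar]
Tick 6: prefer B, take fin from B; A=[-] B=[knob] C=[lens,valve,ingot,shaft,jar,fin]
Tick 7: prefer A, take knob from B; A=[-] B=[-] C=[lens,valve,ingot,shaft,jar,fin,knob]
Tick 8: prefer B, both empty, nothing taken; A=[-] B=[-] C=[lens,valve,ingot,shaft,jar,fin,knob]

Answer: lens valve ingot shaft jar fin knob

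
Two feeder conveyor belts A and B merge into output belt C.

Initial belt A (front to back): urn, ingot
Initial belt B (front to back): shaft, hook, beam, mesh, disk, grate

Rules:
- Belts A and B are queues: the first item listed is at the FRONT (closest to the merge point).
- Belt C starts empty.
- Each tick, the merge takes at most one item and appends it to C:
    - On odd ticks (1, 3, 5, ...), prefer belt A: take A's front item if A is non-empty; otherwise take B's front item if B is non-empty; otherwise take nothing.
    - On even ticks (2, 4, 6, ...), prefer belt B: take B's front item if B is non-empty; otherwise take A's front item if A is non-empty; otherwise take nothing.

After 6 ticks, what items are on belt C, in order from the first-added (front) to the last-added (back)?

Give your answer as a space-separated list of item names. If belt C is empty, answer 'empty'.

Tick 1: prefer A, take urn from A; A=[ingot] B=[shaft,hook,beam,mesh,disk,grate] C=[urn]
Tick 2: prefer B, take shaft from B; A=[ingot] B=[hook,beam,mesh,disk,grate] C=[urn,shaft]
Tick 3: prefer A, take ingot from A; A=[-] B=[hook,beam,mesh,disk,grate] C=[urn,shaft,ingot]
Tick 4: prefer B, take hook from B; A=[-] B=[beam,mesh,disk,grate] C=[urn,shaft,ingot,hook]
Tick 5: prefer A, take beam from B; A=[-] B=[mesh,disk,grate] C=[urn,shaft,ingot,hook,beam]
Tick 6: prefer B, take mesh from B; A=[-] B=[disk,grate] C=[urn,shaft,ingot,hook,beam,mesh]

Answer: urn shaft ingot hook beam mesh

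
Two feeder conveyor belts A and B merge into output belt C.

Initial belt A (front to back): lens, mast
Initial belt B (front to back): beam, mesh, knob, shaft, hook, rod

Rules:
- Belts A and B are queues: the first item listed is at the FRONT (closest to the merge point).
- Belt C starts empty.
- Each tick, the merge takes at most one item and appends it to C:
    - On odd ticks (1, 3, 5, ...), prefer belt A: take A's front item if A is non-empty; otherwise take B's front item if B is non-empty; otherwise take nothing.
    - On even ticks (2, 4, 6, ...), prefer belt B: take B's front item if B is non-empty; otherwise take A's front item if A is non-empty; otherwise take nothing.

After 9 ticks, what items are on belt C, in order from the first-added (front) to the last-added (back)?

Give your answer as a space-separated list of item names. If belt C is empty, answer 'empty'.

Answer: lens beam mast mesh knob shaft hook rod

Derivation:
Tick 1: prefer A, take lens from A; A=[mast] B=[beam,mesh,knob,shaft,hook,rod] C=[lens]
Tick 2: prefer B, take beam from B; A=[mast] B=[mesh,knob,shaft,hook,rod] C=[lens,beam]
Tick 3: prefer A, take mast from A; A=[-] B=[mesh,knob,shaft,hook,rod] C=[lens,beam,mast]
Tick 4: prefer B, take mesh from B; A=[-] B=[knob,shaft,hook,rod] C=[lens,beam,mast,mesh]
Tick 5: prefer A, take knob from B; A=[-] B=[shaft,hook,rod] C=[lens,beam,mast,mesh,knob]
Tick 6: prefer B, take shaft from B; A=[-] B=[hook,rod] C=[lens,beam,mast,mesh,knob,shaft]
Tick 7: prefer A, take hook from B; A=[-] B=[rod] C=[lens,beam,mast,mesh,knob,shaft,hook]
Tick 8: prefer B, take rod from B; A=[-] B=[-] C=[lens,beam,mast,mesh,knob,shaft,hook,rod]
Tick 9: prefer A, both empty, nothing taken; A=[-] B=[-] C=[lens,beam,mast,mesh,knob,shaft,hook,rod]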